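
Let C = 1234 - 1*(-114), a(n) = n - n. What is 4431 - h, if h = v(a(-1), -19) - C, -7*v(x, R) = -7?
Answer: 5778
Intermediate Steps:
a(n) = 0
C = 1348 (C = 1234 + 114 = 1348)
v(x, R) = 1 (v(x, R) = -1/7*(-7) = 1)
h = -1347 (h = 1 - 1*1348 = 1 - 1348 = -1347)
4431 - h = 4431 - 1*(-1347) = 4431 + 1347 = 5778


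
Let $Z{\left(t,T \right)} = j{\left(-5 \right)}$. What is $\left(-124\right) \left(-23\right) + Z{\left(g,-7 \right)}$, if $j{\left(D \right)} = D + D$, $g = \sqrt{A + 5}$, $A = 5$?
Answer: $2842$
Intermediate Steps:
$g = \sqrt{10}$ ($g = \sqrt{5 + 5} = \sqrt{10} \approx 3.1623$)
$j{\left(D \right)} = 2 D$
$Z{\left(t,T \right)} = -10$ ($Z{\left(t,T \right)} = 2 \left(-5\right) = -10$)
$\left(-124\right) \left(-23\right) + Z{\left(g,-7 \right)} = \left(-124\right) \left(-23\right) - 10 = 2852 - 10 = 2842$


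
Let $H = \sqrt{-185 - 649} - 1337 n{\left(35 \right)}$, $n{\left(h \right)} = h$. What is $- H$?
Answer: $46795 - i \sqrt{834} \approx 46795.0 - 28.879 i$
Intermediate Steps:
$H = -46795 + i \sqrt{834}$ ($H = \sqrt{-185 - 649} - 46795 = \sqrt{-834} - 46795 = i \sqrt{834} - 46795 = -46795 + i \sqrt{834} \approx -46795.0 + 28.879 i$)
$- H = - (-46795 + i \sqrt{834}) = 46795 - i \sqrt{834}$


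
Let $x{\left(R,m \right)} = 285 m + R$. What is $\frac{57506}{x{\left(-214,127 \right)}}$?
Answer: $\frac{57506}{35981} \approx 1.5982$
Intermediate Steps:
$x{\left(R,m \right)} = R + 285 m$
$\frac{57506}{x{\left(-214,127 \right)}} = \frac{57506}{-214 + 285 \cdot 127} = \frac{57506}{-214 + 36195} = \frac{57506}{35981}$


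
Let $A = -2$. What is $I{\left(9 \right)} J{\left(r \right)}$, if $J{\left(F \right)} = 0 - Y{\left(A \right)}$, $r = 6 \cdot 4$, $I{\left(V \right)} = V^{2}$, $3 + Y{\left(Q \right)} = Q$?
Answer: $405$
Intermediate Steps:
$Y{\left(Q \right)} = -3 + Q$
$r = 24$
$J{\left(F \right)} = 5$ ($J{\left(F \right)} = 0 - \left(-3 - 2\right) = 0 - -5 = 0 + 5 = 5$)
$I{\left(9 \right)} J{\left(r \right)} = 9^{2} \cdot 5 = 81 \cdot 5 = 405$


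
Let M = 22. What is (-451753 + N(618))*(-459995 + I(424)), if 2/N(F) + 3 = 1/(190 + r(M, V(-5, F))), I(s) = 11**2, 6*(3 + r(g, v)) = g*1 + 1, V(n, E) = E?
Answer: 712373948440798/3429 ≈ 2.0775e+11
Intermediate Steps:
r(g, v) = -17/6 + g/6 (r(g, v) = -3 + (g*1 + 1)/6 = -3 + (g + 1)/6 = -3 + (1 + g)/6 = -3 + (1/6 + g/6) = -17/6 + g/6)
I(s) = 121
N(F) = -2290/3429 (N(F) = 2/(-3 + 1/(190 + (-17/6 + (1/6)*22))) = 2/(-3 + 1/(190 + (-17/6 + 11/3))) = 2/(-3 + 1/(190 + 5/6)) = 2/(-3 + 1/(1145/6)) = 2/(-3 + 6/1145) = 2/(-3429/1145) = 2*(-1145/3429) = -2290/3429)
(-451753 + N(618))*(-459995 + I(424)) = (-451753 - 2290/3429)*(-459995 + 121) = -1549063327/3429*(-459874) = 712373948440798/3429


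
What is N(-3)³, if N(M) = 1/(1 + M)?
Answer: -⅛ ≈ -0.12500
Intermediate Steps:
N(-3)³ = (1/(1 - 3))³ = (1/(-2))³ = (-½)³ = -⅛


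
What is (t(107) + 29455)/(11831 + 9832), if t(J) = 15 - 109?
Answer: 9787/7221 ≈ 1.3554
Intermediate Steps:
t(J) = -94
(t(107) + 29455)/(11831 + 9832) = (-94 + 29455)/(11831 + 9832) = 29361/21663 = 29361*(1/21663) = 9787/7221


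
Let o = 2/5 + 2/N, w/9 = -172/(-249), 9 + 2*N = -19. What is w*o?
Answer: 4644/2905 ≈ 1.5986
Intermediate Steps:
N = -14 (N = -9/2 + (½)*(-19) = -9/2 - 19/2 = -14)
w = 516/83 (w = 9*(-172/(-249)) = 9*(-172*(-1/249)) = 9*(172/249) = 516/83 ≈ 6.2169)
o = 9/35 (o = 2/5 + 2/(-14) = 2*(⅕) + 2*(-1/14) = ⅖ - ⅐ = 9/35 ≈ 0.25714)
w*o = (516/83)*(9/35) = 4644/2905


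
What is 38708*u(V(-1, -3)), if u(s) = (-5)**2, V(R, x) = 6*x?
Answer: 967700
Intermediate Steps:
u(s) = 25
38708*u(V(-1, -3)) = 38708*25 = 967700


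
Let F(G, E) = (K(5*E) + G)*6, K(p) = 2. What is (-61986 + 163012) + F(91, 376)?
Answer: 101584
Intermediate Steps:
F(G, E) = 12 + 6*G (F(G, E) = (2 + G)*6 = 12 + 6*G)
(-61986 + 163012) + F(91, 376) = (-61986 + 163012) + (12 + 6*91) = 101026 + (12 + 546) = 101026 + 558 = 101584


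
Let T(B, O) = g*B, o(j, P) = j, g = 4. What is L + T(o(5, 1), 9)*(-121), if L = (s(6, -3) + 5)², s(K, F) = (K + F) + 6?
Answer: -2224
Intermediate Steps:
s(K, F) = 6 + F + K (s(K, F) = (F + K) + 6 = 6 + F + K)
T(B, O) = 4*B
L = 196 (L = ((6 - 3 + 6) + 5)² = (9 + 5)² = 14² = 196)
L + T(o(5, 1), 9)*(-121) = 196 + (4*5)*(-121) = 196 + 20*(-121) = 196 - 2420 = -2224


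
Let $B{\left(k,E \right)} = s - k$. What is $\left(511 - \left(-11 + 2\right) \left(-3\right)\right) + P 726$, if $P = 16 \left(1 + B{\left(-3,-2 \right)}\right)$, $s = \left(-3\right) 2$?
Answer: $-22748$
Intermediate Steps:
$s = -6$
$B{\left(k,E \right)} = -6 - k$
$P = -32$ ($P = 16 \left(1 - 3\right) = 16 \left(-2\right) = -32$)
$\left(511 - \left(-11 + 2\right) \left(-3\right)\right) + P 726 = \left(511 - \left(-11 + 2\right) \left(-3\right)\right) - 23232 = \left(511 - \left(-9\right) \left(-3\right)\right) - 23232 = \left(511 - 27\right) - 23232 = 484 - 23232 = -22748$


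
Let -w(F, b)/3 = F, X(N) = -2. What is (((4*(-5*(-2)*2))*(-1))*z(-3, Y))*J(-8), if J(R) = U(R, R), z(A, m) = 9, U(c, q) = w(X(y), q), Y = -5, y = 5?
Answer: -4320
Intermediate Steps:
w(F, b) = -3*F
U(c, q) = 6 (U(c, q) = -3*(-2) = 6)
J(R) = 6
(((4*(-5*(-2)*2))*(-1))*z(-3, Y))*J(-8) = (((4*(-5*(-2)*2))*(-1))*9)*6 = (((4*(10*2))*(-1))*9)*6 = (((4*20)*(-1))*9)*6 = ((80*(-1))*9)*6 = -80*9*6 = -720*6 = -4320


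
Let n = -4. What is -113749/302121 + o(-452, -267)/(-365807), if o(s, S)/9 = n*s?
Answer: -46526293355/110517976647 ≈ -0.42098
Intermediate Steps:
o(s, S) = -36*s (o(s, S) = 9*(-4*s) = -36*s)
-113749/302121 + o(-452, -267)/(-365807) = -113749/302121 - 36*(-452)/(-365807) = -113749*1/302121 + 16272*(-1/365807) = -113749/302121 - 16272/365807 = -46526293355/110517976647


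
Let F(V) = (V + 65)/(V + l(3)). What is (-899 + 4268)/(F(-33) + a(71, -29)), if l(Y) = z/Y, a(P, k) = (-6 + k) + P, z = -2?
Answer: 113423/1180 ≈ 96.121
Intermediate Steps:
a(P, k) = -6 + P + k
l(Y) = -2/Y
F(V) = (65 + V)/(-⅔ + V) (F(V) = (V + 65)/(V - 2/3) = (65 + V)/(V - 2*⅓) = (65 + V)/(V - ⅔) = (65 + V)/(-⅔ + V))
(-899 + 4268)/(F(-33) + a(71, -29)) = (-899 + 4268)/(3*(65 - 33)/(-2 + 3*(-33)) + (-6 + 71 - 29)) = 3369/(3*32/(-2 - 99) + 36) = 3369/(3*32/(-101) + 36) = 3369/(3*(-1/101)*32 + 36) = 3369/(-96/101 + 36) = 3369/(3540/101) = 3369*(101/3540) = 113423/1180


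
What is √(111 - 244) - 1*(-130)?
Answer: 130 + I*√133 ≈ 130.0 + 11.533*I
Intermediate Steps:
√(111 - 244) - 1*(-130) = √(-133) + 130 = I*√133 + 130 = 130 + I*√133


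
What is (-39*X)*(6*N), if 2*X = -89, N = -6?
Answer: -62478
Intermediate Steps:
X = -89/2 (X = (1/2)*(-89) = -89/2 ≈ -44.500)
(-39*X)*(6*N) = (-39*(-89/2))*(6*(-6)) = (3471/2)*(-36) = -62478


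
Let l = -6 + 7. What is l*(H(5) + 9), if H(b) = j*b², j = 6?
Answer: 159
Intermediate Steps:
H(b) = 6*b²
l = 1
l*(H(5) + 9) = 1*(6*5² + 9) = 1*(6*25 + 9) = 1*(150 + 9) = 1*159 = 159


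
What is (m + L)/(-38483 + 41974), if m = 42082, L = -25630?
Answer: 16452/3491 ≈ 4.7127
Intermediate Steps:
(m + L)/(-38483 + 41974) = (42082 - 25630)/(-38483 + 41974) = 16452/3491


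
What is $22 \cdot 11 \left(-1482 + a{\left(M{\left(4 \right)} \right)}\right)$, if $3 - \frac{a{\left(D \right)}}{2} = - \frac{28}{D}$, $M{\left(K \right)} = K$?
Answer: $-353804$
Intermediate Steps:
$a{\left(D \right)} = 6 + \frac{56}{D}$ ($a{\left(D \right)} = 6 - 2 \left(- \frac{28}{D}\right) = 6 + \frac{56}{D}$)
$22 \cdot 11 \left(-1482 + a{\left(M{\left(4 \right)} \right)}\right) = 22 \cdot 11 \left(-1482 + \left(6 + \frac{56}{4}\right)\right) = 242 \left(-1482 + \left(6 + 56 \cdot \frac{1}{4}\right)\right) = 242 \left(-1482 + \left(6 + 14\right)\right) = 242 \left(-1482 + 20\right) = 242 \left(-1462\right) = -353804$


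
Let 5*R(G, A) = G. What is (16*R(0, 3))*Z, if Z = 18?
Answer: 0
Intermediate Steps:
R(G, A) = G/5
(16*R(0, 3))*Z = (16*((1/5)*0))*18 = (16*0)*18 = 0*18 = 0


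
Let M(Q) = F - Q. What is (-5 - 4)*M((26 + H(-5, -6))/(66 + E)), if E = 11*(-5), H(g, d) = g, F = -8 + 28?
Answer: -1791/11 ≈ -162.82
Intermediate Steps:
F = 20
E = -55
M(Q) = 20 - Q
(-5 - 4)*M((26 + H(-5, -6))/(66 + E)) = (-5 - 4)*(20 - (26 - 5)/(66 - 55)) = -9*(20 - 21/11) = -9*199/11 = -1791/11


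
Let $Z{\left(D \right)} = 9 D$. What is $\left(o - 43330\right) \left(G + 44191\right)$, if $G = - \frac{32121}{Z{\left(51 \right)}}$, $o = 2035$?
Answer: $- \frac{30973617580}{17} \approx -1.822 \cdot 10^{9}$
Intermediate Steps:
$G = - \frac{3569}{51}$ ($G = - \frac{32121}{9 \cdot 51} = - \frac{32121}{459} = \left(-32121\right) \frac{1}{459} = - \frac{3569}{51} \approx -69.98$)
$\left(o - 43330\right) \left(G + 44191\right) = \left(2035 - 43330\right) \left(- \frac{3569}{51} + 44191\right) = \left(-41295\right) \frac{2250172}{51} = - \frac{30973617580}{17}$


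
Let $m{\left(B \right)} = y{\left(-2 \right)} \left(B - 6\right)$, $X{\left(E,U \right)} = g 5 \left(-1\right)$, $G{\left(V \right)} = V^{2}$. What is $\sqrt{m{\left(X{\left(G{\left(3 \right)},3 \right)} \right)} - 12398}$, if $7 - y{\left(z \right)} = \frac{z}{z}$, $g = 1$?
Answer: $4 i \sqrt{779} \approx 111.64 i$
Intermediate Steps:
$y{\left(z \right)} = 6$ ($y{\left(z \right)} = 7 - \frac{z}{z} = 7 - 1 = 6$)
$X{\left(E,U \right)} = -5$ ($X{\left(E,U \right)} = 1 \cdot 5 \left(-1\right) = 1 \left(-5\right) = -5$)
$m{\left(B \right)} = -36 + 6 B$ ($m{\left(B \right)} = 6 \left(B - 6\right) = 6 \left(-6 + B\right) = -36 + 6 B$)
$\sqrt{m{\left(X{\left(G{\left(3 \right)},3 \right)} \right)} - 12398} = \sqrt{\left(-36 + 6 \left(-5\right)\right) - 12398} = \sqrt{\left(-36 - 30\right) - 12398} = \sqrt{-66 - 12398} = \sqrt{-12464} = 4 i \sqrt{779}$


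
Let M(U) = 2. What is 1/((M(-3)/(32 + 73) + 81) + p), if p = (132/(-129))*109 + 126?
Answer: 4515/431111 ≈ 0.010473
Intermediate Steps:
p = 622/43 (p = (132*(-1/129))*109 + 126 = -44/43*109 + 126 = -4796/43 + 126 = 622/43 ≈ 14.465)
1/((M(-3)/(32 + 73) + 81) + p) = 1/((2/(32 + 73) + 81) + 622/43) = 1/((2/105 + 81) + 622/43) = 1/(8507/105 + 622/43) = 1/(431111/4515) = 4515/431111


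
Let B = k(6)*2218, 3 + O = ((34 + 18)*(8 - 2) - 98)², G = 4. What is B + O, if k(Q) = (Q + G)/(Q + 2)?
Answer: 97131/2 ≈ 48566.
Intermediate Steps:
k(Q) = (4 + Q)/(2 + Q) (k(Q) = (Q + 4)/(Q + 2) = (4 + Q)/(2 + Q))
O = 45793 (O = -3 + ((34 + 18)*(8 - 2) - 98)² = -3 + (52*6 - 98)² = -3 + (312 - 98)² = -3 + 214² = -3 + 45796 = 45793)
B = 5545/2 (B = ((4 + 6)/(2 + 6))*2218 = (10/8)*2218 = ((⅛)*10)*2218 = (5/4)*2218 = 5545/2 ≈ 2772.5)
B + O = 5545/2 + 45793 = 97131/2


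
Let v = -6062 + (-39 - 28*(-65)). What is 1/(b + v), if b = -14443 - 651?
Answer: -1/19375 ≈ -5.1613e-5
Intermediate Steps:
b = -15094
v = -4281 (v = -6062 + (-39 + 1820) = -6062 + 1781 = -4281)
1/(b + v) = 1/(-15094 - 4281) = 1/(-19375) = -1/19375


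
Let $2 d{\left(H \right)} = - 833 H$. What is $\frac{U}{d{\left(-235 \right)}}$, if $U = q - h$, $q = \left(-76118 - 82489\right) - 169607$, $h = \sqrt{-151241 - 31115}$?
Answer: $- \frac{656428}{195755} - \frac{4 i \sqrt{45589}}{195755} \approx -3.3533 - 0.0043629 i$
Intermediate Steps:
$d{\left(H \right)} = - \frac{833 H}{2}$ ($d{\left(H \right)} = \frac{\left(-833\right) H}{2} = - \frac{833 H}{2}$)
$h = 2 i \sqrt{45589}$ ($h = \sqrt{-182356} = 2 i \sqrt{45589} \approx 427.03 i$)
$q = -328214$ ($q = -158607 - 169607 = -328214$)
$U = -328214 - 2 i \sqrt{45589} \approx -3.2821 \cdot 10^{5} - 427.03 i$
$\frac{U}{d{\left(-235 \right)}} = \frac{-328214 - 2 i \sqrt{45589}}{\left(- \frac{833}{2}\right) \left(-235\right)} = \frac{-328214 - 2 i \sqrt{45589}}{\frac{195755}{2}} = \left(-328214 - 2 i \sqrt{45589}\right) \frac{2}{195755} = - \frac{656428}{195755} - \frac{4 i \sqrt{45589}}{195755}$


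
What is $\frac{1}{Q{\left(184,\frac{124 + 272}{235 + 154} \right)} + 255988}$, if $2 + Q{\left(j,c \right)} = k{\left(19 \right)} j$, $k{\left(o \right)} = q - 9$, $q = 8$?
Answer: $\frac{1}{255802} \approx 3.9093 \cdot 10^{-6}$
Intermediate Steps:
$k{\left(o \right)} = -1$ ($k{\left(o \right)} = 8 - 9 = -1$)
$Q{\left(j,c \right)} = -2 - j$
$\frac{1}{Q{\left(184,\frac{124 + 272}{235 + 154} \right)} + 255988} = \frac{1}{\left(-2 - 184\right) + 255988} = \frac{1}{-186 + 255988} = \frac{1}{255802}$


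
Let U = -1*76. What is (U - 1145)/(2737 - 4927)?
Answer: 407/730 ≈ 0.55753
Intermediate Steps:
U = -76
(U - 1145)/(2737 - 4927) = (-76 - 1145)/(2737 - 4927) = -1221/(-2190) = -1221*(-1/2190) = 407/730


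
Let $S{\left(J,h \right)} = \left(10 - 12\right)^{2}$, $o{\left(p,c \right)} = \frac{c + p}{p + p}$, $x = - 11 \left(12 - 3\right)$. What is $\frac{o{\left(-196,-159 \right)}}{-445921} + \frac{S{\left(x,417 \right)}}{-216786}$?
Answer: $- \frac{388081579}{18947208261576} \approx -2.0482 \cdot 10^{-5}$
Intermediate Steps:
$x = -99$ ($x = \left(-11\right) 9 = -99$)
$o{\left(p,c \right)} = \frac{c + p}{2 p}$
$S{\left(J,h \right)} = 4$ ($S{\left(J,h \right)} = \left(-2\right)^{2} = 4$)
$\frac{o{\left(-196,-159 \right)}}{-445921} + \frac{S{\left(x,417 \right)}}{-216786} = \frac{\frac{1}{2} \frac{1}{-196} \left(-159 - 196\right)}{-445921} + \frac{4}{-216786} = \frac{1}{2} \left(- \frac{1}{196}\right) \left(-355\right) \left(- \frac{1}{445921}\right) + 4 \left(- \frac{1}{216786}\right) = \frac{355}{392} \left(- \frac{1}{445921}\right) - \frac{2}{108393} = - \frac{355}{174801032} - \frac{2}{108393} = - \frac{388081579}{18947208261576}$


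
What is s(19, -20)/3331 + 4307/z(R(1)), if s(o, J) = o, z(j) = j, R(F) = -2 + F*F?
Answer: -14346598/3331 ≈ -4307.0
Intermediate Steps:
R(F) = -2 + F²
s(19, -20)/3331 + 4307/z(R(1)) = 19/3331 + 4307/(-2 + 1²) = 19*(1/3331) + 4307/(-2 + 1) = 19/3331 + 4307/(-1) = 19/3331 + 4307*(-1) = 19/3331 - 4307 = -14346598/3331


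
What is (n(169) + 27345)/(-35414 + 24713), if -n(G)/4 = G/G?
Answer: -27341/10701 ≈ -2.5550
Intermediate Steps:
n(G) = -4 (n(G) = -4*G/G = -4*1 = -4)
(n(169) + 27345)/(-35414 + 24713) = (-4 + 27345)/(-35414 + 24713) = 27341/(-10701) = 27341*(-1/10701) = -27341/10701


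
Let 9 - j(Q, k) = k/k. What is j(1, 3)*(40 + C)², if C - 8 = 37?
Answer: 57800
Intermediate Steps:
C = 45 (C = 8 + 37 = 45)
j(Q, k) = 8 (j(Q, k) = 9 - k/k = 9 - 1*1 = 9 - 1 = 8)
j(1, 3)*(40 + C)² = 8*(40 + 45)² = 8*85² = 8*7225 = 57800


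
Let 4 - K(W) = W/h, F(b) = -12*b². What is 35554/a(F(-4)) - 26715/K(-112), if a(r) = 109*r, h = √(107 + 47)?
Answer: 5688525/3488 - 1781*√154/6 ≈ -2052.7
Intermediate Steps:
h = √154 ≈ 12.410
K(W) = 4 - W*√154/154 (K(W) = 4 - W/(√154) = 4 - W*√154/154)
35554/a(F(-4)) - 26715/K(-112) = 35554/((109*(-12*(-4)²))) - 26715/(4 - 1/154*(-112)*√154) = 35554/((109*(-12*16))) - 26715/(4 + 8*√154/11) = 35554/((109*(-192))) - 26715/(4 + 8*√154/11) = 35554/(-20928) - 26715/(4 + 8*√154/11) = 35554*(-1/20928) - 26715/(4 + 8*√154/11) = -17777/10464 - 26715/(4 + 8*√154/11)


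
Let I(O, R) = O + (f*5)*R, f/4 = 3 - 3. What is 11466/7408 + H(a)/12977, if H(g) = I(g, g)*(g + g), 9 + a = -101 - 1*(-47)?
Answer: 103799493/48066808 ≈ 2.1595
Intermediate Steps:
f = 0 (f = 4*(3 - 3) = 4*0 = 0)
I(O, R) = O (I(O, R) = O + (0*5)*R = O + 0*R = O + 0 = O)
a = -63 (a = -9 + (-101 - 1*(-47)) = -9 + (-101 + 47) = -9 - 54 = -63)
H(g) = 2*g**2 (H(g) = g*(g + g) = g*(2*g) = 2*g**2)
11466/7408 + H(a)/12977 = 11466/7408 + (2*(-63)**2)/12977 = 11466*(1/7408) + (2*3969)*(1/12977) = 5733/3704 + 7938*(1/12977) = 5733/3704 + 7938/12977 = 103799493/48066808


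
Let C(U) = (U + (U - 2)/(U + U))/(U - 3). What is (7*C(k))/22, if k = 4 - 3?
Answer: -7/88 ≈ -0.079545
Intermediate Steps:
k = 1
C(U) = (U + (-2 + U)/(2*U))/(-3 + U) (C(U) = (U + (-2 + U)/((2*U)))/(-3 + U) = (U + (-2 + U)*(1/(2*U)))/(-3 + U) = (U + (-2 + U)/(2*U))/(-3 + U))
(7*C(k))/22 = (7*((-1 + 1² + (½)*1)/(1*(-3 + 1))))/22 = (7*(1*(-1 + 1 + ½)/(-2)))*(1/22) = (7*(1*(-½)*(½)))*(1/22) = (7*(-¼))*(1/22) = -7/4*1/22 = -7/88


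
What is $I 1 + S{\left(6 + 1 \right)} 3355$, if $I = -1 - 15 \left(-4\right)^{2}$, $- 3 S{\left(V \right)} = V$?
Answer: $- \frac{24208}{3} \approx -8069.3$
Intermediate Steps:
$S{\left(V \right)} = - \frac{V}{3}$
$I = -241$ ($I = -1 - 240 = -241$)
$I 1 + S{\left(6 + 1 \right)} 3355 = \left(-241\right) 1 + - \frac{6 + 1}{3} \cdot 3355 = -241 + \left(- \frac{1}{3}\right) 7 \cdot 3355 = -241 - \frac{23485}{3} = - \frac{24208}{3}$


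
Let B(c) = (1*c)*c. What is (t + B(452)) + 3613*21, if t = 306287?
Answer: 586464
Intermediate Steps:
B(c) = c**2 (B(c) = c*c = c**2)
(t + B(452)) + 3613*21 = (306287 + 452**2) + 3613*21 = (306287 + 204304) + 75873 = 510591 + 75873 = 586464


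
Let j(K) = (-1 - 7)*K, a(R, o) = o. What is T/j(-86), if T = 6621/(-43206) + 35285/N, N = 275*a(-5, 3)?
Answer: 101270759/1634915040 ≈ 0.061943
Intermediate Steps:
j(K) = -8*K
N = 825 (N = 275*3 = 825)
T = 101270759/2376330 (T = 6621/(-43206) + 35285/825 = 6621*(-1/43206) + 35285*(1/825) = -2207/14402 + 7057/165 = 101270759/2376330 ≈ 42.616)
T/j(-86) = 101270759/(2376330*((-8*(-86)))) = (101270759/2376330)/688 = (101270759/2376330)*(1/688) = 101270759/1634915040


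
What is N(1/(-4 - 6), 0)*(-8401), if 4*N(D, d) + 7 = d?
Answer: 58807/4 ≈ 14702.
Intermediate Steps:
N(D, d) = -7/4 + d/4
N(1/(-4 - 6), 0)*(-8401) = (-7/4 + (1/4)*0)*(-8401) = (-7/4 + 0)*(-8401) = -7/4*(-8401) = 58807/4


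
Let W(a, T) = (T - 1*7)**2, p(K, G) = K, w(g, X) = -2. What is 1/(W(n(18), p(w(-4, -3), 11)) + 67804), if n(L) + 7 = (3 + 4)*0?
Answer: 1/67885 ≈ 1.4731e-5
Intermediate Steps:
n(L) = -7 (n(L) = -7 + (3 + 4)*0 = -7 + 7*0 = -7 + 0 = -7)
W(a, T) = (-7 + T)**2 (W(a, T) = (T - 7)**2 = (-7 + T)**2)
1/(W(n(18), p(w(-4, -3), 11)) + 67804) = 1/((-7 - 2)**2 + 67804) = 1/((-9)**2 + 67804) = 1/(81 + 67804) = 1/67885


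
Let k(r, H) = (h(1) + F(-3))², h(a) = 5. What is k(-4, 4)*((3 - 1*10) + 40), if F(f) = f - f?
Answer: 825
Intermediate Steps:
F(f) = 0
k(r, H) = 25 (k(r, H) = (5 + 0)² = 5² = 25)
k(-4, 4)*((3 - 1*10) + 40) = 25*((3 - 1*10) + 40) = 25*((3 - 10) + 40) = 25*(-7 + 40) = 25*33 = 825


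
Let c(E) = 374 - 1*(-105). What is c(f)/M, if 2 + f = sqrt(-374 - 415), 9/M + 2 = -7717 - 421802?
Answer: -205740559/9 ≈ -2.2860e+7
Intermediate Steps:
M = -9/429521 (M = 9/(-2 + (-7717 - 421802)) = 9/(-2 - 429519) = 9/(-429521) = 9*(-1/429521) = -9/429521 ≈ -2.0954e-5)
f = -2 + I*sqrt(789) (f = -2 + sqrt(-374 - 415) = -2 + sqrt(-789) = -2 + I*sqrt(789) ≈ -2.0 + 28.089*I)
c(E) = 479 (c(E) = 374 + 105 = 479)
c(f)/M = 479/(-9/429521) = 479*(-429521/9) = -205740559/9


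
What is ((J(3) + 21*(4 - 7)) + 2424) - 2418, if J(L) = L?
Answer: -54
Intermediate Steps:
((J(3) + 21*(4 - 7)) + 2424) - 2418 = ((3 + 21*(4 - 7)) + 2424) - 2418 = ((3 + 21*(-3)) + 2424) - 2418 = ((3 - 63) + 2424) - 2418 = (-60 + 2424) - 2418 = 2364 - 2418 = -54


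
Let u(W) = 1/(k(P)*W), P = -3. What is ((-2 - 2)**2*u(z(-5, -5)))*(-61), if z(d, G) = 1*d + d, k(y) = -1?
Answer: -488/5 ≈ -97.600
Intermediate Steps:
z(d, G) = 2*d (z(d, G) = d + d = 2*d)
u(W) = -1/W (u(W) = 1/(-W) = -1/W)
((-2 - 2)**2*u(z(-5, -5)))*(-61) = ((-2 - 2)**2*(-1/(2*(-5))))*(-61) = ((-4)**2*(-1/(-10)))*(-61) = (16*(-1*(-1/10)))*(-61) = (16*(1/10))*(-61) = (8/5)*(-61) = -488/5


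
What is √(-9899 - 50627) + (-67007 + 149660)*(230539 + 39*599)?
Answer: 20985596700 + I*√60526 ≈ 2.0986e+10 + 246.02*I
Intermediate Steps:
√(-9899 - 50627) + (-67007 + 149660)*(230539 + 39*599) = √(-60526) + 82653*(230539 + 23361) = I*√60526 + 82653*253900 = I*√60526 + 20985596700 = 20985596700 + I*√60526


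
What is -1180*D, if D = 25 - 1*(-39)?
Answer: -75520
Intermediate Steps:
D = 64 (D = 25 + 39 = 64)
-1180*D = -1180*64 = -75520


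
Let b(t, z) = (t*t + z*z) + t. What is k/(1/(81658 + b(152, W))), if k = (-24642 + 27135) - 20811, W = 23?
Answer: -1931504874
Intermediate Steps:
b(t, z) = t + t² + z² (b(t, z) = (t² + z²) + t = t + t² + z²)
k = -18318 (k = 2493 - 20811 = -18318)
k/(1/(81658 + b(152, W))) = -18318/(1/(81658 + (152 + 152² + 23²))) = -18318/(1/(81658 + (152 + 23104 + 529))) = -18318/(1/(81658 + 23785)) = -18318/(1/105443) = -18318/1/105443 = -18318*105443 = -1931504874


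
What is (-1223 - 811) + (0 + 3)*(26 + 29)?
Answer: -1869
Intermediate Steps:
(-1223 - 811) + (0 + 3)*(26 + 29) = -2034 + 3*55 = -2034 + 165 = -1869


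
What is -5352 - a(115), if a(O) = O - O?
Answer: -5352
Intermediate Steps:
a(O) = 0
-5352 - a(115) = -5352 - 1*0 = -5352 + 0 = -5352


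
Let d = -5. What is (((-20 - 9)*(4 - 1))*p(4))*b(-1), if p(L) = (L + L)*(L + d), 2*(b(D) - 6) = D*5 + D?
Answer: 2088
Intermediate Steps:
b(D) = 6 + 3*D (b(D) = 6 + (D*5 + D)/2 = 6 + (5*D + D)/2 = 6 + (6*D)/2 = 6 + 3*D)
p(L) = 2*L*(-5 + L) (p(L) = (L + L)*(L - 5) = (2*L)*(-5 + L) = 2*L*(-5 + L))
(((-20 - 9)*(4 - 1))*p(4))*b(-1) = (((-20 - 9)*(4 - 1))*(2*4*(-5 + 4)))*(6 + 3*(-1)) = ((-29*3)*(2*4*(-1)))*(6 - 3) = -87*(-8)*3 = 696*3 = 2088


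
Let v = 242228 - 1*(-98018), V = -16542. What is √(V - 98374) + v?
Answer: 340246 + 2*I*√28729 ≈ 3.4025e+5 + 338.99*I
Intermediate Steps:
v = 340246 (v = 242228 + 98018 = 340246)
√(V - 98374) + v = √(-16542 - 98374) + 340246 = √(-114916) + 340246 = 2*I*√28729 + 340246 = 340246 + 2*I*√28729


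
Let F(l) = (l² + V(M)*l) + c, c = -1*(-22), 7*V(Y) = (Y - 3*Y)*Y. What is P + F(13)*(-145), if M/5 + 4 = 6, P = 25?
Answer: 183310/7 ≈ 26187.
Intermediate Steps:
M = 10 (M = -20 + 5*6 = -20 + 30 = 10)
V(Y) = -2*Y²/7 (V(Y) = ((Y - 3*Y)*Y)/7 = ((-2*Y)*Y)/7 = (-2*Y²)/7 = -2*Y²/7)
c = 22
F(l) = 22 + l² - 200*l/7 (F(l) = (l² + (-2/7*10²)*l) + 22 = (l² + (-2/7*100)*l) + 22 = (l² - 200*l/7) + 22 = 22 + l² - 200*l/7)
P + F(13)*(-145) = 25 + (22 + 13² - 200/7*13)*(-145) = 25 + (22 + 169 - 2600/7)*(-145) = 25 - 1263/7*(-145) = 25 + 183135/7 = 183310/7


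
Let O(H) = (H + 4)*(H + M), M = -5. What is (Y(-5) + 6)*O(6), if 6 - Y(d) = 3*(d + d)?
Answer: 420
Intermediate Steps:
Y(d) = 6 - 6*d (Y(d) = 6 - 3*(d + d) = 6 - 3*2*d = 6 - 6*d)
O(H) = (-5 + H)*(4 + H) (O(H) = (H + 4)*(H - 5) = (4 + H)*(-5 + H) = (-5 + H)*(4 + H))
(Y(-5) + 6)*O(6) = ((6 - 6*(-5)) + 6)*(-20 + 6² - 1*6) = ((6 + 30) + 6)*(-20 + 36 - 6) = (36 + 6)*10 = 42*10 = 420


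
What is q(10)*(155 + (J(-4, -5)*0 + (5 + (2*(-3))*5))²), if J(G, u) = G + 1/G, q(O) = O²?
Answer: 78000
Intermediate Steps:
q(10)*(155 + (J(-4, -5)*0 + (5 + (2*(-3))*5))²) = 10²*(155 + ((-4 + 1/(-4))*0 + (5 + (2*(-3))*5))²) = 100*(155 + ((-4 - ¼)*0 + (5 - 6*5))²) = 100*(155 + (-17/4*0 + (5 - 30))²) = 100*(155 + (0 - 25)²) = 100*(155 + (-25)²) = 100*(155 + 625) = 100*780 = 78000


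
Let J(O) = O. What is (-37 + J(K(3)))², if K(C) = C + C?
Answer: 961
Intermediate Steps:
K(C) = 2*C
(-37 + J(K(3)))² = (-37 + 2*3)² = (-37 + 6)² = (-31)² = 961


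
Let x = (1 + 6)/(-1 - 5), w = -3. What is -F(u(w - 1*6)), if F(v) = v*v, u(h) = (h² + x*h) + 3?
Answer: -35721/4 ≈ -8930.3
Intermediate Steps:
x = -7/6 (x = 7/(-6) = 7*(-⅙) = -7/6 ≈ -1.1667)
u(h) = 3 + h² - 7*h/6 (u(h) = (h² - 7*h/6) + 3 = 3 + h² - 7*h/6)
F(v) = v²
-F(u(w - 1*6)) = -(3 + (-3 - 1*6)² - 7*(-3 - 1*6)/6)² = -(3 + (-3 - 6)² - 7*(-3 - 6)/6)² = -(3 + (-9)² - 7/6*(-9))² = -(3 + 81 + 21/2)² = -(189/2)² = -1*35721/4 = -35721/4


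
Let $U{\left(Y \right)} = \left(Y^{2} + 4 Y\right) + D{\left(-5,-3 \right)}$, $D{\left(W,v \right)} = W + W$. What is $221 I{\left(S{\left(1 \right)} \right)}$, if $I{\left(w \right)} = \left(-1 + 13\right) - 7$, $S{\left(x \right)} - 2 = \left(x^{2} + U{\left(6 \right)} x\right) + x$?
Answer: $1105$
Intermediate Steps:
$D{\left(W,v \right)} = 2 W$
$U{\left(Y \right)} = -10 + Y^{2} + 4 Y$ ($U{\left(Y \right)} = \left(Y^{2} + 4 Y\right) + 2 \left(-5\right) = \left(Y^{2} + 4 Y\right) - 10 = -10 + Y^{2} + 4 Y$)
$S{\left(x \right)} = 2 + x^{2} + 51 x$ ($S{\left(x \right)} = 2 + \left(\left(x^{2} + \left(-10 + 6^{2} + 4 \cdot 6\right) x\right) + x\right) = 2 + \left(\left(x^{2} + \left(-10 + 36 + 24\right) x\right) + x\right) = 2 + \left(\left(x^{2} + 50 x\right) + x\right) = 2 + \left(x^{2} + 51 x\right) = 2 + x^{2} + 51 x$)
$I{\left(w \right)} = 5$ ($I{\left(w \right)} = 12 - 7 = 5$)
$221 I{\left(S{\left(1 \right)} \right)} = 221 \cdot 5 = 1105$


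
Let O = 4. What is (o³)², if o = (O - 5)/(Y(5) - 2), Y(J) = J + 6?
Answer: 1/531441 ≈ 1.8817e-6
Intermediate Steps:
Y(J) = 6 + J
o = -⅑ (o = (4 - 5)/((6 + 5) - 2) = -1/(11 - 2) = -1/9 = -1*⅑ = -⅑ ≈ -0.11111)
(o³)² = ((-⅑)³)² = (-1/729)² = 1/531441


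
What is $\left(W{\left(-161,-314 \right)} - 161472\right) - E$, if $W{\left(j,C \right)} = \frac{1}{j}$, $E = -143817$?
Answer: $- \frac{2842456}{161} \approx -17655.0$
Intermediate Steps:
$\left(W{\left(-161,-314 \right)} - 161472\right) - E = \left(\frac{1}{-161} - 161472\right) - -143817 = \left(- \frac{1}{161} - 161472\right) + 143817 = - \frac{25996993}{161} + 143817 = - \frac{2842456}{161}$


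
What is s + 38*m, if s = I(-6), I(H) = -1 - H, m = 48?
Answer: 1829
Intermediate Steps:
s = 5 (s = -1 - 1*(-6) = -1 + 6 = 5)
s + 38*m = 5 + 38*48 = 5 + 1824 = 1829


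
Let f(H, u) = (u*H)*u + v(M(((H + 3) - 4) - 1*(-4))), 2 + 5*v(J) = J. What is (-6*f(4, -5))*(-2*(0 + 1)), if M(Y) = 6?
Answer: 6048/5 ≈ 1209.6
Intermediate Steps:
v(J) = -⅖ + J/5
f(H, u) = ⅘ + H*u² (f(H, u) = (u*H)*u + (-⅖ + (⅕)*6) = (H*u)*u + (-⅖ + 6/5) = H*u² + ⅘ = ⅘ + H*u²)
(-6*f(4, -5))*(-2*(0 + 1)) = (-6*(⅘ + 4*(-5)²))*(-2*(0 + 1)) = (-6*(⅘ + 4*25))*(-2*1) = -6*(⅘ + 100)*(-2) = -6*504/5*(-2) = -3024/5*(-2) = 6048/5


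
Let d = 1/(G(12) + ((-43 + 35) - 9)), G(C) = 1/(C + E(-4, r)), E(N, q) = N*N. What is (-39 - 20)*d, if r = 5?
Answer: 1652/475 ≈ 3.4779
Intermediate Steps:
E(N, q) = N²
G(C) = 1/(16 + C) (G(C) = 1/(C + (-4)²) = 1/(C + 16) = 1/(16 + C))
d = -28/475 (d = 1/(1/(16 + 12) + ((-43 + 35) - 9)) = 1/(1/28 + (-8 - 9)) = 1/(1/28 - 17) = 1/(-475/28) = -28/475 ≈ -0.058947)
(-39 - 20)*d = (-39 - 20)*(-28/475) = -59*(-28/475) = 1652/475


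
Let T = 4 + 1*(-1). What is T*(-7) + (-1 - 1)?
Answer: -23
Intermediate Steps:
T = 3 (T = 4 - 1 = 3)
T*(-7) + (-1 - 1) = 3*(-7) + (-1 - 1) = -21 - 2 = -23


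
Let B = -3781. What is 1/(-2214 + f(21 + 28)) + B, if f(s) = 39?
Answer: -8223676/2175 ≈ -3781.0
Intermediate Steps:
1/(-2214 + f(21 + 28)) + B = 1/(-2214 + 39) - 3781 = 1/(-2175) - 3781 = -1/2175 - 3781 = -8223676/2175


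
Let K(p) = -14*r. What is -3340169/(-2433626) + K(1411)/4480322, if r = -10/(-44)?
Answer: 5879116929346/4283489613689 ≈ 1.3725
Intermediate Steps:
r = 5/22 (r = -10*(-1/44) = 5/22 ≈ 0.22727)
K(p) = -35/11 (K(p) = -14*5/22 = -35/11)
-3340169/(-2433626) + K(1411)/4480322 = -3340169/(-2433626) - 35/11/4480322 = -3340169*(-1/2433626) - 35/11*1/4480322 = 3340169/2433626 - 5/7040506 = 5879116929346/4283489613689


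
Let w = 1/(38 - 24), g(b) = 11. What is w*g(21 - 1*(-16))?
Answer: 11/14 ≈ 0.78571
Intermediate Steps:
w = 1/14 ≈ 0.071429
w*g(21 - 1*(-16)) = (1/14)*11 = 11/14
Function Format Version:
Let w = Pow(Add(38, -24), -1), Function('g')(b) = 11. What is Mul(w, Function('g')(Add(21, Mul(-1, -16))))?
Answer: Rational(11, 14) ≈ 0.78571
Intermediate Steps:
w = Rational(1, 14) (w = Pow(14, -1) = Rational(1, 14) ≈ 0.071429)
Mul(w, Function('g')(Add(21, Mul(-1, -16)))) = Mul(Rational(1, 14), 11) = Rational(11, 14)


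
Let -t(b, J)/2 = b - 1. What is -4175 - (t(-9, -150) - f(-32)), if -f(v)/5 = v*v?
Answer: -9315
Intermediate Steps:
f(v) = -5*v² (f(v) = -5*v*v = -5*v²)
t(b, J) = 2 - 2*b (t(b, J) = -2*(b - 1) = -2*(-1 + b) = 2 - 2*b)
-4175 - (t(-9, -150) - f(-32)) = -4175 - ((2 - 2*(-9)) - (-5)*(-32)²) = -4175 - ((2 + 18) - (-5)*1024) = -4175 - (20 - 1*(-5120)) = -4175 - (20 + 5120) = -4175 - 1*5140 = -4175 - 5140 = -9315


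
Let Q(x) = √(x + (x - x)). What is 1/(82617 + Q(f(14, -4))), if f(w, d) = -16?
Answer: 82617/6825568705 - 4*I/6825568705 ≈ 1.2104e-5 - 5.8603e-10*I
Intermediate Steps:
Q(x) = √x (Q(x) = √(x + 0) = √x)
1/(82617 + Q(f(14, -4))) = 1/(82617 + √(-16)) = 1/(82617 + 4*I) = (82617 - 4*I)/6825568705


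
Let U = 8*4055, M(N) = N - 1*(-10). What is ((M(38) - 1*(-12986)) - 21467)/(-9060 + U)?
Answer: -8433/23380 ≈ -0.36069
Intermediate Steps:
M(N) = 10 + N (M(N) = N + 10 = 10 + N)
U = 32440
((M(38) - 1*(-12986)) - 21467)/(-9060 + U) = (((10 + 38) - 1*(-12986)) - 21467)/(-9060 + 32440) = ((48 + 12986) - 21467)/23380 = (13034 - 21467)*(1/23380) = -8433*1/23380 = -8433/23380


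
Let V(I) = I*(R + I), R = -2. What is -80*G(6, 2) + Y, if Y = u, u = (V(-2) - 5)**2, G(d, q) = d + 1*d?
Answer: -951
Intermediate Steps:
G(d, q) = 2*d (G(d, q) = d + d = 2*d)
V(I) = I*(-2 + I)
u = 9 (u = (-2*(-2 - 2) - 5)**2 = (-2*(-4) - 5)**2 = (8 - 5)**2 = 3**2 = 9)
Y = 9
-80*G(6, 2) + Y = -160*6 + 9 = -80*12 + 9 = -960 + 9 = -951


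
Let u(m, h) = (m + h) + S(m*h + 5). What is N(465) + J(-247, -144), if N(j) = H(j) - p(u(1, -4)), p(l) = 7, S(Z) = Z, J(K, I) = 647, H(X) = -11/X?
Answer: 297589/465 ≈ 639.98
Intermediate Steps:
u(m, h) = 5 + h + m + h*m (u(m, h) = (m + h) + (m*h + 5) = (h + m) + (h*m + 5) = (h + m) + (5 + h*m) = 5 + h + m + h*m)
N(j) = -7 - 11/j (N(j) = -11/j - 1*7 = -11/j - 7 = -7 - 11/j)
N(465) + J(-247, -144) = (-7 - 11/465) + 647 = -3266/465 + 647 = 297589/465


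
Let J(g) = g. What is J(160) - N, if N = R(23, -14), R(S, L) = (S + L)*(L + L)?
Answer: 412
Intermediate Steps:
R(S, L) = 2*L*(L + S) (R(S, L) = (L + S)*(2*L) = 2*L*(L + S))
N = -252 (N = 2*(-14)*(-14 + 23) = 2*(-14)*9 = -252)
J(160) - N = 160 - 1*(-252) = 160 + 252 = 412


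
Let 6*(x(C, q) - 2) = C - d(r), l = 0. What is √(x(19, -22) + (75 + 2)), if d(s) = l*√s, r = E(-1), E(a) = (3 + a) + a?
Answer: √2958/6 ≈ 9.0646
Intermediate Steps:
E(a) = 3 + 2*a
r = 1 (r = 3 + 2*(-1) = 3 - 2 = 1)
d(s) = 0 (d(s) = 0*√s = 0)
x(C, q) = 2 + C/6 (x(C, q) = 2 + (C - 1*0)/6 = 2 + (C + 0)/6 = 2 + C/6)
√(x(19, -22) + (75 + 2)) = √((2 + (⅙)*19) + (75 + 2)) = √((2 + 19/6) + 77) = √(31/6 + 77) = √(493/6) = √2958/6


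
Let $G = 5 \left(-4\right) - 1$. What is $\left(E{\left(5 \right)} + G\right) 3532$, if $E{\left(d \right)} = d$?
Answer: $-56512$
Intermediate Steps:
$G = -21$ ($G = -20 - 1 = -21$)
$\left(E{\left(5 \right)} + G\right) 3532 = \left(5 - 21\right) 3532 = \left(-16\right) 3532 = -56512$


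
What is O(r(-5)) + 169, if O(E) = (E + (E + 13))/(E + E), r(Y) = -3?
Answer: 1007/6 ≈ 167.83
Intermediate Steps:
O(E) = (13 + 2*E)/(2*E) (O(E) = (E + (13 + E))/((2*E)) = (13 + 2*E)*(1/(2*E)) = (13 + 2*E)/(2*E))
O(r(-5)) + 169 = (13/2 - 3)/(-3) + 169 = -1/3*7/2 + 169 = -7/6 + 169 = 1007/6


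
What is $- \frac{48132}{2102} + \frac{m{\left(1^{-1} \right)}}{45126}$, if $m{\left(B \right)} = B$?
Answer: $- \frac{1086001265}{47427426} \approx -22.898$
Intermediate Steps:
$- \frac{48132}{2102} + \frac{m{\left(1^{-1} \right)}}{45126} = - \frac{48132}{2102} + \frac{1}{1 \cdot 45126} = \left(-48132\right) \frac{1}{2102} + 1 \cdot \frac{1}{45126} = - \frac{24066}{1051} + \frac{1}{45126} = - \frac{1086001265}{47427426}$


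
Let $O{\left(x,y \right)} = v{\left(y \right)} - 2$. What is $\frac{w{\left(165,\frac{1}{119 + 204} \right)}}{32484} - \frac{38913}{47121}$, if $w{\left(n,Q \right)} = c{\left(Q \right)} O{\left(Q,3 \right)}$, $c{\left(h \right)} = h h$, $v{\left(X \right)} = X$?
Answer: $- \frac{43959020378449}{53231387967852} \approx -0.82581$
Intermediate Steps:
$O{\left(x,y \right)} = -2 + y$ ($O{\left(x,y \right)} = y - 2 = -2 + y$)
$c{\left(h \right)} = h^{2}$
$w{\left(n,Q \right)} = Q^{2}$ ($w{\left(n,Q \right)} = Q^{2} \left(-2 + 3\right) = Q^{2} \cdot 1 = Q^{2}$)
$\frac{w{\left(165,\frac{1}{119 + 204} \right)}}{32484} - \frac{38913}{47121} = \frac{\left(\frac{1}{119 + 204}\right)^{2}}{32484} - \frac{38913}{47121} = \left(\frac{1}{323}\right)^{2} \cdot \frac{1}{32484} - \frac{12971}{15707} = \frac{1}{104329} \cdot \frac{1}{32484} - \frac{12971}{15707} = \frac{1}{3389023236} - \frac{12971}{15707} = - \frac{43959020378449}{53231387967852}$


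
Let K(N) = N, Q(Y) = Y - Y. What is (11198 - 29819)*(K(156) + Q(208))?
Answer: -2904876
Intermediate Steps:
Q(Y) = 0
(11198 - 29819)*(K(156) + Q(208)) = (11198 - 29819)*(156 + 0) = -18621*156 = -2904876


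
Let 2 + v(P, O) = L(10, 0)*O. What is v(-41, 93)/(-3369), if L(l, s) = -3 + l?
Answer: -649/3369 ≈ -0.19264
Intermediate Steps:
v(P, O) = -2 + 7*O (v(P, O) = -2 + (-3 + 10)*O = -2 + 7*O)
v(-41, 93)/(-3369) = (-2 + 7*93)/(-3369) = (-2 + 651)*(-1/3369) = 649*(-1/3369) = -649/3369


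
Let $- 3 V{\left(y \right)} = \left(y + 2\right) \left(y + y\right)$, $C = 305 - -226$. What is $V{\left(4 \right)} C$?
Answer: $-8496$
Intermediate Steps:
$C = 531$ ($C = 305 + 226 = 531$)
$V{\left(y \right)} = - \frac{2 y \left(2 + y\right)}{3}$ ($V{\left(y \right)} = - \frac{\left(y + 2\right) \left(y + y\right)}{3} = - \frac{\left(2 + y\right) 2 y}{3} = - \frac{2 y \left(2 + y\right)}{3}$)
$V{\left(4 \right)} C = \left(- \frac{2}{3}\right) 4 \left(2 + 4\right) 531 = \left(- \frac{2}{3}\right) 4 \cdot 6 \cdot 531 = \left(-16\right) 531 = -8496$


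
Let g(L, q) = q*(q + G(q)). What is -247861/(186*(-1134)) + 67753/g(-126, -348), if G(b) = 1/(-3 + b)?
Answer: 324001797053/186790128651 ≈ 1.7346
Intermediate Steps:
g(L, q) = q*(q + 1/(-3 + q))
-247861/(186*(-1134)) + 67753/g(-126, -348) = -247861/(186*(-1134)) + 67753/((-348*(1 - 348*(-3 - 348))/(-3 - 348))) = -247861/(-210924) + 67753/((-348*(1 - 348*(-351))/(-351))) = -247861*(-1/210924) + 67753/((-348*(-1/351)*(1 + 122148))) = 247861/210924 + 67753/((-348*(-1/351)*122149)) = 247861/210924 + 67753/(14169284/117) = 247861/210924 + 67753*(117/14169284) = 247861/210924 + 7927101/14169284 = 324001797053/186790128651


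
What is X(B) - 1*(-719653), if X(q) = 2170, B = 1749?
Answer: 721823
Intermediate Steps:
X(B) - 1*(-719653) = 2170 - 1*(-719653) = 2170 + 719653 = 721823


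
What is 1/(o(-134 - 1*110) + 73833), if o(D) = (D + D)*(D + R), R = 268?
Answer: 1/62121 ≈ 1.6098e-5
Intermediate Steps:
o(D) = 2*D*(268 + D) (o(D) = (D + D)*(D + 268) = (2*D)*(268 + D) = 2*D*(268 + D))
1/(o(-134 - 1*110) + 73833) = 1/(2*(-134 - 1*110)*(268 + (-134 - 1*110)) + 73833) = 1/(2*(-134 - 110)*(268 + (-134 - 110)) + 73833) = 1/(2*(-244)*(268 - 244) + 73833) = 1/(2*(-244)*24 + 73833) = 1/(-11712 + 73833) = 1/62121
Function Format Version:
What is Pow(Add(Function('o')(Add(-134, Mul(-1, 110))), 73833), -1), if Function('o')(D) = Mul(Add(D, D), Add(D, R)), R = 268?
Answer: Rational(1, 62121) ≈ 1.6098e-5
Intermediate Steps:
Function('o')(D) = Mul(2, D, Add(268, D)) (Function('o')(D) = Mul(Add(D, D), Add(D, 268)) = Mul(Mul(2, D), Add(268, D)) = Mul(2, D, Add(268, D)))
Pow(Add(Function('o')(Add(-134, Mul(-1, 110))), 73833), -1) = Pow(Add(Mul(2, Add(-134, Mul(-1, 110)), Add(268, Add(-134, Mul(-1, 110)))), 73833), -1) = Pow(Add(Mul(2, Add(-134, -110), Add(268, Add(-134, -110))), 73833), -1) = Pow(Add(Mul(2, -244, Add(268, -244)), 73833), -1) = Pow(Add(Mul(2, -244, 24), 73833), -1) = Pow(Add(-11712, 73833), -1) = Pow(62121, -1) = Rational(1, 62121)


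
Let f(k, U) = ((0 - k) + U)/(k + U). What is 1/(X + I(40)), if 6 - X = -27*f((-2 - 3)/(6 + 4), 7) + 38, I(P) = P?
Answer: 13/509 ≈ 0.025540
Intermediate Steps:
f(k, U) = (U - k)/(U + k) (f(k, U) = (-k + U)/(U + k) = (U - k)/(U + k))
X = -11/13 (X = 6 - (-27*(7 - (-2 - 3)/(6 + 4))/(7 + (-2 - 3)/(6 + 4)) + 38) = 6 - (-27*(7 - (-5)/10)/(7 - 5/10) + 38) = 6 - (-27*(7 - (-5)/10)/(7 - 5*⅒) + 38) = 6 - (-27*(7 - 1*(-½))/(7 - ½) + 38) = 6 - (-27*(7 + ½)/13/2 + 38) = 6 - (-54*15/(13*2) + 38) = 6 - (-27*15/13 + 38) = 6 - (-405/13 + 38) = 6 - 1*89/13 = 6 - 89/13 = -11/13 ≈ -0.84615)
1/(X + I(40)) = 1/(-11/13 + 40) = 1/(509/13) = 13/509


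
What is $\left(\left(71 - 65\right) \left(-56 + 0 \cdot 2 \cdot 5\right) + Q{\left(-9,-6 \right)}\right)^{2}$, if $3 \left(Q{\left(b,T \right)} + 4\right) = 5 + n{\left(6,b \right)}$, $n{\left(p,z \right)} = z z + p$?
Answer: $\frac{861184}{9} \approx 95687.0$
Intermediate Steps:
$n{\left(p,z \right)} = p + z^{2}$ ($n{\left(p,z \right)} = z^{2} + p = p + z^{2}$)
$Q{\left(b,T \right)} = - \frac{1}{3} + \frac{b^{2}}{3}$ ($Q{\left(b,T \right)} = -4 + \frac{5 + \left(6 + b^{2}\right)}{3} = -4 + \frac{11 + b^{2}}{3} = -4 + \left(\frac{11}{3} + \frac{b^{2}}{3}\right) = - \frac{1}{3} + \frac{b^{2}}{3}$)
$\left(\left(71 - 65\right) \left(-56 + 0 \cdot 2 \cdot 5\right) + Q{\left(-9,-6 \right)}\right)^{2} = \left(\left(71 - 65\right) \left(-56 + 0 \cdot 2 \cdot 5\right) - \left(\frac{1}{3} - \frac{\left(-9\right)^{2}}{3}\right)\right)^{2} = \left(6 \left(-56 + 0 \cdot 5\right) + \left(- \frac{1}{3} + \frac{1}{3} \cdot 81\right)\right)^{2} = \left(6 \left(-56 + 0\right) + \left(- \frac{1}{3} + 27\right)\right)^{2} = \left(6 \left(-56\right) + \frac{80}{3}\right)^{2} = \left(-336 + \frac{80}{3}\right)^{2} = \left(- \frac{928}{3}\right)^{2} = \frac{861184}{9}$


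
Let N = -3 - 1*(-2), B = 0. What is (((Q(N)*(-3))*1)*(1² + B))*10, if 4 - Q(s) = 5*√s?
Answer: -120 + 150*I ≈ -120.0 + 150.0*I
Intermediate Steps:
N = -1 (N = -3 + 2 = -1)
Q(s) = 4 - 5*√s
(((Q(N)*(-3))*1)*(1² + B))*10 = ((((4 - 5*I)*(-3))*1)*(1² + 0))*10 = ((((4 - 5*I)*(-3))*1)*(1 + 0))*10 = (((-12 + 15*I)*1)*1)*10 = ((-12 + 15*I)*1)*10 = (-12 + 15*I)*10 = -120 + 150*I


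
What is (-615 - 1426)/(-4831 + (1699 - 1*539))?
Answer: 2041/3671 ≈ 0.55598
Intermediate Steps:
(-615 - 1426)/(-4831 + (1699 - 1*539)) = -2041/(-4831 + (1699 - 539)) = -2041/(-4831 + 1160) = -2041/(-3671) = -2041*(-1/3671) = 2041/3671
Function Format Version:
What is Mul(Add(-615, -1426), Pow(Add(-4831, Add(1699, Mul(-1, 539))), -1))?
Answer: Rational(2041, 3671) ≈ 0.55598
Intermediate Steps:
Mul(Add(-615, -1426), Pow(Add(-4831, Add(1699, Mul(-1, 539))), -1)) = Mul(-2041, Pow(Add(-4831, Add(1699, -539)), -1)) = Mul(-2041, Pow(Add(-4831, 1160), -1)) = Mul(-2041, Pow(-3671, -1)) = Mul(-2041, Rational(-1, 3671)) = Rational(2041, 3671)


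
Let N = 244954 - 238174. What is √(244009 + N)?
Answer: √250789 ≈ 500.79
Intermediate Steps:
N = 6780
√(244009 + N) = √(244009 + 6780) = √250789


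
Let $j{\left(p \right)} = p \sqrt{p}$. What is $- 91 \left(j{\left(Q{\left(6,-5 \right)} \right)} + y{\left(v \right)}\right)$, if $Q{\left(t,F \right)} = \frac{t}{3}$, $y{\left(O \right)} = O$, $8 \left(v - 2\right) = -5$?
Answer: $- \frac{1001}{8} - 182 \sqrt{2} \approx -382.51$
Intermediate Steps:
$v = \frac{11}{8}$ ($v = 2 + \frac{1}{8} \left(-5\right) = 2 - \frac{5}{8} = \frac{11}{8} \approx 1.375$)
$Q{\left(t,F \right)} = \frac{t}{3}$ ($Q{\left(t,F \right)} = t \frac{1}{3} = \frac{t}{3}$)
$j{\left(p \right)} = p^{\frac{3}{2}}$
$- 91 \left(j{\left(Q{\left(6,-5 \right)} \right)} + y{\left(v \right)}\right) = - 91 \left(\left(\frac{1}{3} \cdot 6\right)^{\frac{3}{2}} + \frac{11}{8}\right) = - 91 \left(2^{\frac{3}{2}} + \frac{11}{8}\right) = - 91 \left(2 \sqrt{2} + \frac{11}{8}\right) = - 91 \left(\frac{11}{8} + 2 \sqrt{2}\right) = - \frac{1001}{8} - 182 \sqrt{2}$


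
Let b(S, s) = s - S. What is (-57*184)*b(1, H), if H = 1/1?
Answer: 0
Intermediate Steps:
H = 1
(-57*184)*b(1, H) = (-57*184)*(1 - 1*1) = -10488*(1 - 1) = -10488*0 = 0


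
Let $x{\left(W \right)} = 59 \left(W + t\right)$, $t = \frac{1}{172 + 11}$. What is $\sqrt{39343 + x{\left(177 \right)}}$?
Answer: $\frac{\sqrt{1667294151}}{183} \approx 223.13$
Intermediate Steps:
$t = \frac{1}{183} \approx 0.0054645$
$x{\left(W \right)} = \frac{59}{183} + 59 W$ ($x{\left(W \right)} = 59 \left(W + \frac{1}{183}\right) = 59 \left(\frac{1}{183} + W\right) = \frac{59}{183} + 59 W$)
$\sqrt{39343 + x{\left(177 \right)}} = \sqrt{39343 + \left(\frac{59}{183} + 59 \cdot 177\right)} = \sqrt{39343 + \left(\frac{59}{183} + 10443\right)} = \sqrt{39343 + \frac{1911128}{183}} = \sqrt{\frac{9110897}{183}} = \frac{\sqrt{1667294151}}{183}$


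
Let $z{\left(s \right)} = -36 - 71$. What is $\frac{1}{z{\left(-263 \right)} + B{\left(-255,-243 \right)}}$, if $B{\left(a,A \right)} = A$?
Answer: $- \frac{1}{350} \approx -0.0028571$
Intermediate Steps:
$z{\left(s \right)} = -107$
$\frac{1}{z{\left(-263 \right)} + B{\left(-255,-243 \right)}} = \frac{1}{-107 - 243} = \frac{1}{-350} = - \frac{1}{350}$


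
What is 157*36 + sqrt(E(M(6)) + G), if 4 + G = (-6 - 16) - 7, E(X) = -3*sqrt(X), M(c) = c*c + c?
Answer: 5652 + sqrt(-33 - 3*sqrt(42)) ≈ 5652.0 + 7.2417*I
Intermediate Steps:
M(c) = c + c**2 (M(c) = c**2 + c = c + c**2)
G = -33 (G = -4 + ((-6 - 16) - 7) = -4 + (-22 - 7) = -4 - 29 = -33)
157*36 + sqrt(E(M(6)) + G) = 157*36 + sqrt(-3*sqrt(6)*sqrt(1 + 6) - 33) = 5652 + sqrt(-3*sqrt(42) - 33) = 5652 + sqrt(-33 - 3*sqrt(42))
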